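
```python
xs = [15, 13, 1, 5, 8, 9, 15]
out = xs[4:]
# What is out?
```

xs has length 7. The slice xs[4:] selects indices [4, 5, 6] (4->8, 5->9, 6->15), giving [8, 9, 15].

[8, 9, 15]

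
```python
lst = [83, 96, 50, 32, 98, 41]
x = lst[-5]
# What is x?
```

lst has length 6. Negative index -5 maps to positive index 6 + (-5) = 1. lst[1] = 96.

96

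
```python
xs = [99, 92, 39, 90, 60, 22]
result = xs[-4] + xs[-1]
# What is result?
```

xs has length 6. Negative index -4 maps to positive index 6 + (-4) = 2. xs[2] = 39.
xs has length 6. Negative index -1 maps to positive index 6 + (-1) = 5. xs[5] = 22.
Sum: 39 + 22 = 61.

61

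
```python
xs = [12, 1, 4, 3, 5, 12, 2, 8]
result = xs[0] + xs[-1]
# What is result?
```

xs has length 8. xs[0] = 12.
xs has length 8. Negative index -1 maps to positive index 8 + (-1) = 7. xs[7] = 8.
Sum: 12 + 8 = 20.

20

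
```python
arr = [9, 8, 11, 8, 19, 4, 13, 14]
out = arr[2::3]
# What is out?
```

arr has length 8. The slice arr[2::3] selects indices [2, 5] (2->11, 5->4), giving [11, 4].

[11, 4]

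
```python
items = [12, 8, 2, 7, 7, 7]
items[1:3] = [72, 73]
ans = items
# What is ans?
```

items starts as [12, 8, 2, 7, 7, 7] (length 6). The slice items[1:3] covers indices [1, 2] with values [8, 2]. Replacing that slice with [72, 73] (same length) produces [12, 72, 73, 7, 7, 7].

[12, 72, 73, 7, 7, 7]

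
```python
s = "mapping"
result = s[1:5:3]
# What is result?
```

s has length 7. The slice s[1:5:3] selects indices [1, 4] (1->'a', 4->'i'), giving 'ai'.

'ai'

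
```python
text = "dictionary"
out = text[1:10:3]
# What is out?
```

text has length 10. The slice text[1:10:3] selects indices [1, 4, 7] (1->'i', 4->'i', 7->'a'), giving 'iia'.

'iia'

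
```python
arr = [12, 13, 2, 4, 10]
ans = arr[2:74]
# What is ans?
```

arr has length 5. The slice arr[2:74] selects indices [2, 3, 4] (2->2, 3->4, 4->10), giving [2, 4, 10].

[2, 4, 10]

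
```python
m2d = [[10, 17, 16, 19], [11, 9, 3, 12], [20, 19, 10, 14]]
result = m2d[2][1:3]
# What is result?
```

m2d[2] = [20, 19, 10, 14]. m2d[2] has length 4. The slice m2d[2][1:3] selects indices [1, 2] (1->19, 2->10), giving [19, 10].

[19, 10]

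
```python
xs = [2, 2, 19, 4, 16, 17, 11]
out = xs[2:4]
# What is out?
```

xs has length 7. The slice xs[2:4] selects indices [2, 3] (2->19, 3->4), giving [19, 4].

[19, 4]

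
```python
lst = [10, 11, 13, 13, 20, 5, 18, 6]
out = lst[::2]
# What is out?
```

lst has length 8. The slice lst[::2] selects indices [0, 2, 4, 6] (0->10, 2->13, 4->20, 6->18), giving [10, 13, 20, 18].

[10, 13, 20, 18]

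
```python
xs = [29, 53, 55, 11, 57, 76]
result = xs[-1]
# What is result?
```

xs has length 6. Negative index -1 maps to positive index 6 + (-1) = 5. xs[5] = 76.

76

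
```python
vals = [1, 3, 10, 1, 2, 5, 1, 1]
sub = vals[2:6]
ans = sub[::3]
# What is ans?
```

vals has length 8. The slice vals[2:6] selects indices [2, 3, 4, 5] (2->10, 3->1, 4->2, 5->5), giving [10, 1, 2, 5]. So sub = [10, 1, 2, 5]. sub has length 4. The slice sub[::3] selects indices [0, 3] (0->10, 3->5), giving [10, 5].

[10, 5]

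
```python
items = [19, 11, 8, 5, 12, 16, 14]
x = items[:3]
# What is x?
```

items has length 7. The slice items[:3] selects indices [0, 1, 2] (0->19, 1->11, 2->8), giving [19, 11, 8].

[19, 11, 8]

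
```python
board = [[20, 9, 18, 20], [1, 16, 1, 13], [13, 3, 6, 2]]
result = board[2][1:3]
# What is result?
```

board[2] = [13, 3, 6, 2]. board[2] has length 4. The slice board[2][1:3] selects indices [1, 2] (1->3, 2->6), giving [3, 6].

[3, 6]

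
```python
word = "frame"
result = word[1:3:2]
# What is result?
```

word has length 5. The slice word[1:3:2] selects indices [1] (1->'r'), giving 'r'.

'r'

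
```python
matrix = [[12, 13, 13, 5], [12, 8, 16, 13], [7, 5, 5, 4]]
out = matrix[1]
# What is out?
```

matrix has 3 rows. Row 1 is [12, 8, 16, 13].

[12, 8, 16, 13]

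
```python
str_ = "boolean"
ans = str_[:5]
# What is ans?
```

str_ has length 7. The slice str_[:5] selects indices [0, 1, 2, 3, 4] (0->'b', 1->'o', 2->'o', 3->'l', 4->'e'), giving 'boole'.

'boole'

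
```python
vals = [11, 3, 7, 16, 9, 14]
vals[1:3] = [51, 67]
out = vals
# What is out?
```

vals starts as [11, 3, 7, 16, 9, 14] (length 6). The slice vals[1:3] covers indices [1, 2] with values [3, 7]. Replacing that slice with [51, 67] (same length) produces [11, 51, 67, 16, 9, 14].

[11, 51, 67, 16, 9, 14]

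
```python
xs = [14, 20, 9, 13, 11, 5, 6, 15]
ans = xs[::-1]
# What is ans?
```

xs has length 8. The slice xs[::-1] selects indices [7, 6, 5, 4, 3, 2, 1, 0] (7->15, 6->6, 5->5, 4->11, 3->13, 2->9, 1->20, 0->14), giving [15, 6, 5, 11, 13, 9, 20, 14].

[15, 6, 5, 11, 13, 9, 20, 14]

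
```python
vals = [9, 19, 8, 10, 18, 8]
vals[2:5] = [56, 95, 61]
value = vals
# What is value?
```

vals starts as [9, 19, 8, 10, 18, 8] (length 6). The slice vals[2:5] covers indices [2, 3, 4] with values [8, 10, 18]. Replacing that slice with [56, 95, 61] (same length) produces [9, 19, 56, 95, 61, 8].

[9, 19, 56, 95, 61, 8]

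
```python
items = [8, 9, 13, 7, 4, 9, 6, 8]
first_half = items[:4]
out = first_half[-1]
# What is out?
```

items has length 8. The slice items[:4] selects indices [0, 1, 2, 3] (0->8, 1->9, 2->13, 3->7), giving [8, 9, 13, 7]. So first_half = [8, 9, 13, 7]. Then first_half[-1] = 7.

7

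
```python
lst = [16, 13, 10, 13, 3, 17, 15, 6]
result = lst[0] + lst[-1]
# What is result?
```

lst has length 8. lst[0] = 16.
lst has length 8. Negative index -1 maps to positive index 8 + (-1) = 7. lst[7] = 6.
Sum: 16 + 6 = 22.

22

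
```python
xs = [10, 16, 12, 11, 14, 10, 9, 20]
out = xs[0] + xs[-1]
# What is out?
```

xs has length 8. xs[0] = 10.
xs has length 8. Negative index -1 maps to positive index 8 + (-1) = 7. xs[7] = 20.
Sum: 10 + 20 = 30.

30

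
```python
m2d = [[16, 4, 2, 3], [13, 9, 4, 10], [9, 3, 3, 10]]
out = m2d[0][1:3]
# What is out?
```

m2d[0] = [16, 4, 2, 3]. m2d[0] has length 4. The slice m2d[0][1:3] selects indices [1, 2] (1->4, 2->2), giving [4, 2].

[4, 2]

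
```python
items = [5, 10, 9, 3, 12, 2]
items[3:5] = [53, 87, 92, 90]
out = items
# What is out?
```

items starts as [5, 10, 9, 3, 12, 2] (length 6). The slice items[3:5] covers indices [3, 4] with values [3, 12]. Replacing that slice with [53, 87, 92, 90] (different length) produces [5, 10, 9, 53, 87, 92, 90, 2].

[5, 10, 9, 53, 87, 92, 90, 2]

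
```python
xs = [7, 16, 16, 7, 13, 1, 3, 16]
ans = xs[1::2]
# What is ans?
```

xs has length 8. The slice xs[1::2] selects indices [1, 3, 5, 7] (1->16, 3->7, 5->1, 7->16), giving [16, 7, 1, 16].

[16, 7, 1, 16]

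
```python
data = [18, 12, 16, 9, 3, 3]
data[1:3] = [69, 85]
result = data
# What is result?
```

data starts as [18, 12, 16, 9, 3, 3] (length 6). The slice data[1:3] covers indices [1, 2] with values [12, 16]. Replacing that slice with [69, 85] (same length) produces [18, 69, 85, 9, 3, 3].

[18, 69, 85, 9, 3, 3]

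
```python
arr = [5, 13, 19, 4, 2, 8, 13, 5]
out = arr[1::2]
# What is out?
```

arr has length 8. The slice arr[1::2] selects indices [1, 3, 5, 7] (1->13, 3->4, 5->8, 7->5), giving [13, 4, 8, 5].

[13, 4, 8, 5]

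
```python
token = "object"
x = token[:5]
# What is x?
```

token has length 6. The slice token[:5] selects indices [0, 1, 2, 3, 4] (0->'o', 1->'b', 2->'j', 3->'e', 4->'c'), giving 'objec'.

'objec'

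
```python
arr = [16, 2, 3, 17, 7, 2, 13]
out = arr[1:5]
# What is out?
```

arr has length 7. The slice arr[1:5] selects indices [1, 2, 3, 4] (1->2, 2->3, 3->17, 4->7), giving [2, 3, 17, 7].

[2, 3, 17, 7]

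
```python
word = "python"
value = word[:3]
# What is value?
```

word has length 6. The slice word[:3] selects indices [0, 1, 2] (0->'p', 1->'y', 2->'t'), giving 'pyt'.

'pyt'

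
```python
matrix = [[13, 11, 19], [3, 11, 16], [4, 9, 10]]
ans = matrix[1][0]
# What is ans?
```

matrix[1] = [3, 11, 16]. Taking column 0 of that row yields 3.

3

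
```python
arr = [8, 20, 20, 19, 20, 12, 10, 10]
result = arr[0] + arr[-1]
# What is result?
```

arr has length 8. arr[0] = 8.
arr has length 8. Negative index -1 maps to positive index 8 + (-1) = 7. arr[7] = 10.
Sum: 8 + 10 = 18.

18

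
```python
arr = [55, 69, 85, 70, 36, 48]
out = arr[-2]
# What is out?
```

arr has length 6. Negative index -2 maps to positive index 6 + (-2) = 4. arr[4] = 36.

36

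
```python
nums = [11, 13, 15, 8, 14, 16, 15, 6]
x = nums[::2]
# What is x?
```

nums has length 8. The slice nums[::2] selects indices [0, 2, 4, 6] (0->11, 2->15, 4->14, 6->15), giving [11, 15, 14, 15].

[11, 15, 14, 15]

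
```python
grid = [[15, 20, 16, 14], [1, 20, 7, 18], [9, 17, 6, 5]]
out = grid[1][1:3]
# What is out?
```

grid[1] = [1, 20, 7, 18]. grid[1] has length 4. The slice grid[1][1:3] selects indices [1, 2] (1->20, 2->7), giving [20, 7].

[20, 7]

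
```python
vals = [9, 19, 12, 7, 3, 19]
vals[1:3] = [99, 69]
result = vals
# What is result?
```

vals starts as [9, 19, 12, 7, 3, 19] (length 6). The slice vals[1:3] covers indices [1, 2] with values [19, 12]. Replacing that slice with [99, 69] (same length) produces [9, 99, 69, 7, 3, 19].

[9, 99, 69, 7, 3, 19]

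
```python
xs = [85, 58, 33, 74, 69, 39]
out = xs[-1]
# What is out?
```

xs has length 6. Negative index -1 maps to positive index 6 + (-1) = 5. xs[5] = 39.

39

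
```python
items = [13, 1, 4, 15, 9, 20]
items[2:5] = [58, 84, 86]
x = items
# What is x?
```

items starts as [13, 1, 4, 15, 9, 20] (length 6). The slice items[2:5] covers indices [2, 3, 4] with values [4, 15, 9]. Replacing that slice with [58, 84, 86] (same length) produces [13, 1, 58, 84, 86, 20].

[13, 1, 58, 84, 86, 20]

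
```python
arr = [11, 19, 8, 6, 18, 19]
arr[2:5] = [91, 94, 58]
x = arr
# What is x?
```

arr starts as [11, 19, 8, 6, 18, 19] (length 6). The slice arr[2:5] covers indices [2, 3, 4] with values [8, 6, 18]. Replacing that slice with [91, 94, 58] (same length) produces [11, 19, 91, 94, 58, 19].

[11, 19, 91, 94, 58, 19]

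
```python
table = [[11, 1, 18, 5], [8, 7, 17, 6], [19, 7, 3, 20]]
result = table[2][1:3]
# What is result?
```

table[2] = [19, 7, 3, 20]. table[2] has length 4. The slice table[2][1:3] selects indices [1, 2] (1->7, 2->3), giving [7, 3].

[7, 3]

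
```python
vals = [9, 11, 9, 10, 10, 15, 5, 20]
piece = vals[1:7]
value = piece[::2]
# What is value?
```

vals has length 8. The slice vals[1:7] selects indices [1, 2, 3, 4, 5, 6] (1->11, 2->9, 3->10, 4->10, 5->15, 6->5), giving [11, 9, 10, 10, 15, 5]. So piece = [11, 9, 10, 10, 15, 5]. piece has length 6. The slice piece[::2] selects indices [0, 2, 4] (0->11, 2->10, 4->15), giving [11, 10, 15].

[11, 10, 15]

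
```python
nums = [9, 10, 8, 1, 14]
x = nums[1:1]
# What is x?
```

nums has length 5. The slice nums[1:1] resolves to an empty index range, so the result is [].

[]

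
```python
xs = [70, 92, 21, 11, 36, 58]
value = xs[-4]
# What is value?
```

xs has length 6. Negative index -4 maps to positive index 6 + (-4) = 2. xs[2] = 21.

21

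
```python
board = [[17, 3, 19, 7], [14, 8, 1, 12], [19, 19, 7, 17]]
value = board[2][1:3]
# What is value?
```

board[2] = [19, 19, 7, 17]. board[2] has length 4. The slice board[2][1:3] selects indices [1, 2] (1->19, 2->7), giving [19, 7].

[19, 7]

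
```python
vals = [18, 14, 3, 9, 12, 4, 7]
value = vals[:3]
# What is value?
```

vals has length 7. The slice vals[:3] selects indices [0, 1, 2] (0->18, 1->14, 2->3), giving [18, 14, 3].

[18, 14, 3]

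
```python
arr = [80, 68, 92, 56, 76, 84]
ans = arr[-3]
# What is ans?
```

arr has length 6. Negative index -3 maps to positive index 6 + (-3) = 3. arr[3] = 56.

56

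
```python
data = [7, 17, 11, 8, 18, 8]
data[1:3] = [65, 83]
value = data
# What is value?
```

data starts as [7, 17, 11, 8, 18, 8] (length 6). The slice data[1:3] covers indices [1, 2] with values [17, 11]. Replacing that slice with [65, 83] (same length) produces [7, 65, 83, 8, 18, 8].

[7, 65, 83, 8, 18, 8]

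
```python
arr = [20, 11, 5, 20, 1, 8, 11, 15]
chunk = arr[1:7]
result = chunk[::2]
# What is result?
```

arr has length 8. The slice arr[1:7] selects indices [1, 2, 3, 4, 5, 6] (1->11, 2->5, 3->20, 4->1, 5->8, 6->11), giving [11, 5, 20, 1, 8, 11]. So chunk = [11, 5, 20, 1, 8, 11]. chunk has length 6. The slice chunk[::2] selects indices [0, 2, 4] (0->11, 2->20, 4->8), giving [11, 20, 8].

[11, 20, 8]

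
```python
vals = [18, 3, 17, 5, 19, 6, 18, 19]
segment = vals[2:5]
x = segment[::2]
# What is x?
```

vals has length 8. The slice vals[2:5] selects indices [2, 3, 4] (2->17, 3->5, 4->19), giving [17, 5, 19]. So segment = [17, 5, 19]. segment has length 3. The slice segment[::2] selects indices [0, 2] (0->17, 2->19), giving [17, 19].

[17, 19]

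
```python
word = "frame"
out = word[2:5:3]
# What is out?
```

word has length 5. The slice word[2:5:3] selects indices [2] (2->'a'), giving 'a'.

'a'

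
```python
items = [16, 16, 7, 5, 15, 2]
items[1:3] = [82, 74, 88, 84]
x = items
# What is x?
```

items starts as [16, 16, 7, 5, 15, 2] (length 6). The slice items[1:3] covers indices [1, 2] with values [16, 7]. Replacing that slice with [82, 74, 88, 84] (different length) produces [16, 82, 74, 88, 84, 5, 15, 2].

[16, 82, 74, 88, 84, 5, 15, 2]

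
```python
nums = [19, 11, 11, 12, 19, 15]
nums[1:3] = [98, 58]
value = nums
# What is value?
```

nums starts as [19, 11, 11, 12, 19, 15] (length 6). The slice nums[1:3] covers indices [1, 2] with values [11, 11]. Replacing that slice with [98, 58] (same length) produces [19, 98, 58, 12, 19, 15].

[19, 98, 58, 12, 19, 15]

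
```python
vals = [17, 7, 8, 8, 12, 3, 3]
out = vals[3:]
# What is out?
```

vals has length 7. The slice vals[3:] selects indices [3, 4, 5, 6] (3->8, 4->12, 5->3, 6->3), giving [8, 12, 3, 3].

[8, 12, 3, 3]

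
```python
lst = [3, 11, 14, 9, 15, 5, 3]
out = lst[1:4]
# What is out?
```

lst has length 7. The slice lst[1:4] selects indices [1, 2, 3] (1->11, 2->14, 3->9), giving [11, 14, 9].

[11, 14, 9]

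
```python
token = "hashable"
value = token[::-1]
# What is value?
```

token has length 8. The slice token[::-1] selects indices [7, 6, 5, 4, 3, 2, 1, 0] (7->'e', 6->'l', 5->'b', 4->'a', 3->'h', 2->'s', 1->'a', 0->'h'), giving 'elbahsah'.

'elbahsah'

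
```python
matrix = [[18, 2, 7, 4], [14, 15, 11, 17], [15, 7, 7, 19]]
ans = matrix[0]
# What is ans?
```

matrix has 3 rows. Row 0 is [18, 2, 7, 4].

[18, 2, 7, 4]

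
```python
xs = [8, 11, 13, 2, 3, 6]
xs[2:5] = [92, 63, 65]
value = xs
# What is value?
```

xs starts as [8, 11, 13, 2, 3, 6] (length 6). The slice xs[2:5] covers indices [2, 3, 4] with values [13, 2, 3]. Replacing that slice with [92, 63, 65] (same length) produces [8, 11, 92, 63, 65, 6].

[8, 11, 92, 63, 65, 6]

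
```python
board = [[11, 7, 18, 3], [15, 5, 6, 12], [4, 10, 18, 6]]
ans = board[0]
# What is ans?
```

board has 3 rows. Row 0 is [11, 7, 18, 3].

[11, 7, 18, 3]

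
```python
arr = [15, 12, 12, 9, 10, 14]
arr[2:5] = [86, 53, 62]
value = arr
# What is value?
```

arr starts as [15, 12, 12, 9, 10, 14] (length 6). The slice arr[2:5] covers indices [2, 3, 4] with values [12, 9, 10]. Replacing that slice with [86, 53, 62] (same length) produces [15, 12, 86, 53, 62, 14].

[15, 12, 86, 53, 62, 14]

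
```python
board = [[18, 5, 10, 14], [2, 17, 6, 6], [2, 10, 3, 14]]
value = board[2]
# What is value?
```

board has 3 rows. Row 2 is [2, 10, 3, 14].

[2, 10, 3, 14]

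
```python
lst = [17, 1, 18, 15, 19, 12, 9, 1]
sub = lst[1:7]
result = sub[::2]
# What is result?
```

lst has length 8. The slice lst[1:7] selects indices [1, 2, 3, 4, 5, 6] (1->1, 2->18, 3->15, 4->19, 5->12, 6->9), giving [1, 18, 15, 19, 12, 9]. So sub = [1, 18, 15, 19, 12, 9]. sub has length 6. The slice sub[::2] selects indices [0, 2, 4] (0->1, 2->15, 4->12), giving [1, 15, 12].

[1, 15, 12]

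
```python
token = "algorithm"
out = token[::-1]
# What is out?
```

token has length 9. The slice token[::-1] selects indices [8, 7, 6, 5, 4, 3, 2, 1, 0] (8->'m', 7->'h', 6->'t', 5->'i', 4->'r', 3->'o', 2->'g', 1->'l', 0->'a'), giving 'mhtirogla'.

'mhtirogla'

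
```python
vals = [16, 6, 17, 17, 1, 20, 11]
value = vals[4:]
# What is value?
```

vals has length 7. The slice vals[4:] selects indices [4, 5, 6] (4->1, 5->20, 6->11), giving [1, 20, 11].

[1, 20, 11]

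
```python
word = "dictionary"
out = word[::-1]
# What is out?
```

word has length 10. The slice word[::-1] selects indices [9, 8, 7, 6, 5, 4, 3, 2, 1, 0] (9->'y', 8->'r', 7->'a', 6->'n', 5->'o', 4->'i', 3->'t', 2->'c', 1->'i', 0->'d'), giving 'yranoitcid'.

'yranoitcid'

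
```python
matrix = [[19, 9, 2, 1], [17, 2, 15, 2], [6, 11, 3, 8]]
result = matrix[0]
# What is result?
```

matrix has 3 rows. Row 0 is [19, 9, 2, 1].

[19, 9, 2, 1]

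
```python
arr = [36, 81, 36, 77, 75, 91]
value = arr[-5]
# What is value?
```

arr has length 6. Negative index -5 maps to positive index 6 + (-5) = 1. arr[1] = 81.

81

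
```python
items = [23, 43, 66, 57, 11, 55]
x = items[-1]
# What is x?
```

items has length 6. Negative index -1 maps to positive index 6 + (-1) = 5. items[5] = 55.

55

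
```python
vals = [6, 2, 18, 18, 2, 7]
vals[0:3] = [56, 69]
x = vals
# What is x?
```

vals starts as [6, 2, 18, 18, 2, 7] (length 6). The slice vals[0:3] covers indices [0, 1, 2] with values [6, 2, 18]. Replacing that slice with [56, 69] (different length) produces [56, 69, 18, 2, 7].

[56, 69, 18, 2, 7]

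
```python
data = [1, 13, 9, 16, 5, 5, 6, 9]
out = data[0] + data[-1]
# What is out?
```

data has length 8. data[0] = 1.
data has length 8. Negative index -1 maps to positive index 8 + (-1) = 7. data[7] = 9.
Sum: 1 + 9 = 10.

10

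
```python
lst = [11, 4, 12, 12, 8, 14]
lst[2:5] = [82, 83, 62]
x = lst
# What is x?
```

lst starts as [11, 4, 12, 12, 8, 14] (length 6). The slice lst[2:5] covers indices [2, 3, 4] with values [12, 12, 8]. Replacing that slice with [82, 83, 62] (same length) produces [11, 4, 82, 83, 62, 14].

[11, 4, 82, 83, 62, 14]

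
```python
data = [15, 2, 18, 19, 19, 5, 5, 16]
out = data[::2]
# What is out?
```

data has length 8. The slice data[::2] selects indices [0, 2, 4, 6] (0->15, 2->18, 4->19, 6->5), giving [15, 18, 19, 5].

[15, 18, 19, 5]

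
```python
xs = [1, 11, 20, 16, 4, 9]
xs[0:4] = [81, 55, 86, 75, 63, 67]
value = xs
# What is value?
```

xs starts as [1, 11, 20, 16, 4, 9] (length 6). The slice xs[0:4] covers indices [0, 1, 2, 3] with values [1, 11, 20, 16]. Replacing that slice with [81, 55, 86, 75, 63, 67] (different length) produces [81, 55, 86, 75, 63, 67, 4, 9].

[81, 55, 86, 75, 63, 67, 4, 9]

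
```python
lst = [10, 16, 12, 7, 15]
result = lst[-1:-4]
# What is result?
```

lst has length 5. The slice lst[-1:-4] resolves to an empty index range, so the result is [].

[]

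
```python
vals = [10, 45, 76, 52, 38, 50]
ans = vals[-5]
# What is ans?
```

vals has length 6. Negative index -5 maps to positive index 6 + (-5) = 1. vals[1] = 45.

45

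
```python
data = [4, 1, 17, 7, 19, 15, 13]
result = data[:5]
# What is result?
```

data has length 7. The slice data[:5] selects indices [0, 1, 2, 3, 4] (0->4, 1->1, 2->17, 3->7, 4->19), giving [4, 1, 17, 7, 19].

[4, 1, 17, 7, 19]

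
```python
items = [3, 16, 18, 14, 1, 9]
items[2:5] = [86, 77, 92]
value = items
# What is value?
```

items starts as [3, 16, 18, 14, 1, 9] (length 6). The slice items[2:5] covers indices [2, 3, 4] with values [18, 14, 1]. Replacing that slice with [86, 77, 92] (same length) produces [3, 16, 86, 77, 92, 9].

[3, 16, 86, 77, 92, 9]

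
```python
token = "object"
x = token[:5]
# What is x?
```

token has length 6. The slice token[:5] selects indices [0, 1, 2, 3, 4] (0->'o', 1->'b', 2->'j', 3->'e', 4->'c'), giving 'objec'.

'objec'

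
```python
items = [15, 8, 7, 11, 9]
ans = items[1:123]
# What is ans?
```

items has length 5. The slice items[1:123] selects indices [1, 2, 3, 4] (1->8, 2->7, 3->11, 4->9), giving [8, 7, 11, 9].

[8, 7, 11, 9]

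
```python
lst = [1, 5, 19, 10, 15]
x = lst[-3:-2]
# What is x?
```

lst has length 5. The slice lst[-3:-2] selects indices [2] (2->19), giving [19].

[19]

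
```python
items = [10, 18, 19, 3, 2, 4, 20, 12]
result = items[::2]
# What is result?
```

items has length 8. The slice items[::2] selects indices [0, 2, 4, 6] (0->10, 2->19, 4->2, 6->20), giving [10, 19, 2, 20].

[10, 19, 2, 20]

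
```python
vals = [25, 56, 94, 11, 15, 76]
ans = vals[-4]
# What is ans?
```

vals has length 6. Negative index -4 maps to positive index 6 + (-4) = 2. vals[2] = 94.

94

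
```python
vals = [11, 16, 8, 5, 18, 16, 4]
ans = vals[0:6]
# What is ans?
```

vals has length 7. The slice vals[0:6] selects indices [0, 1, 2, 3, 4, 5] (0->11, 1->16, 2->8, 3->5, 4->18, 5->16), giving [11, 16, 8, 5, 18, 16].

[11, 16, 8, 5, 18, 16]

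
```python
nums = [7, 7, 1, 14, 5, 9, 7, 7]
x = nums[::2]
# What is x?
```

nums has length 8. The slice nums[::2] selects indices [0, 2, 4, 6] (0->7, 2->1, 4->5, 6->7), giving [7, 1, 5, 7].

[7, 1, 5, 7]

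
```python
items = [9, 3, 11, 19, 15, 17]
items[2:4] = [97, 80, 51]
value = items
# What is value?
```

items starts as [9, 3, 11, 19, 15, 17] (length 6). The slice items[2:4] covers indices [2, 3] with values [11, 19]. Replacing that slice with [97, 80, 51] (different length) produces [9, 3, 97, 80, 51, 15, 17].

[9, 3, 97, 80, 51, 15, 17]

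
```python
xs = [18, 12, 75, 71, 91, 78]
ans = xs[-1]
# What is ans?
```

xs has length 6. Negative index -1 maps to positive index 6 + (-1) = 5. xs[5] = 78.

78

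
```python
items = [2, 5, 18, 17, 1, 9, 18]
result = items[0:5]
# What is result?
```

items has length 7. The slice items[0:5] selects indices [0, 1, 2, 3, 4] (0->2, 1->5, 2->18, 3->17, 4->1), giving [2, 5, 18, 17, 1].

[2, 5, 18, 17, 1]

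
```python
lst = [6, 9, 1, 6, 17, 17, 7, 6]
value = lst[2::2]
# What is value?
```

lst has length 8. The slice lst[2::2] selects indices [2, 4, 6] (2->1, 4->17, 6->7), giving [1, 17, 7].

[1, 17, 7]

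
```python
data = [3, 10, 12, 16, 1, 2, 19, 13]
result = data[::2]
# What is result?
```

data has length 8. The slice data[::2] selects indices [0, 2, 4, 6] (0->3, 2->12, 4->1, 6->19), giving [3, 12, 1, 19].

[3, 12, 1, 19]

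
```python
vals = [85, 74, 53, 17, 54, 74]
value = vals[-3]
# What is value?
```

vals has length 6. Negative index -3 maps to positive index 6 + (-3) = 3. vals[3] = 17.

17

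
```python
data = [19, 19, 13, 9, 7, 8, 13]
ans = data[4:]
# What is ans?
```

data has length 7. The slice data[4:] selects indices [4, 5, 6] (4->7, 5->8, 6->13), giving [7, 8, 13].

[7, 8, 13]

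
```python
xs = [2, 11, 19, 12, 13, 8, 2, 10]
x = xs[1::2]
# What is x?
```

xs has length 8. The slice xs[1::2] selects indices [1, 3, 5, 7] (1->11, 3->12, 5->8, 7->10), giving [11, 12, 8, 10].

[11, 12, 8, 10]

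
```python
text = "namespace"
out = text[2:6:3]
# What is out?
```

text has length 9. The slice text[2:6:3] selects indices [2, 5] (2->'m', 5->'p'), giving 'mp'.

'mp'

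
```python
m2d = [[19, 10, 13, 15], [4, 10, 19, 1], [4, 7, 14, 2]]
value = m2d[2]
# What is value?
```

m2d has 3 rows. Row 2 is [4, 7, 14, 2].

[4, 7, 14, 2]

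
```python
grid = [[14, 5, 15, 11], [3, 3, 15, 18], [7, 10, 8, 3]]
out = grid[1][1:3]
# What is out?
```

grid[1] = [3, 3, 15, 18]. grid[1] has length 4. The slice grid[1][1:3] selects indices [1, 2] (1->3, 2->15), giving [3, 15].

[3, 15]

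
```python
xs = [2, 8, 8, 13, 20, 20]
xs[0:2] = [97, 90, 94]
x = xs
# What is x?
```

xs starts as [2, 8, 8, 13, 20, 20] (length 6). The slice xs[0:2] covers indices [0, 1] with values [2, 8]. Replacing that slice with [97, 90, 94] (different length) produces [97, 90, 94, 8, 13, 20, 20].

[97, 90, 94, 8, 13, 20, 20]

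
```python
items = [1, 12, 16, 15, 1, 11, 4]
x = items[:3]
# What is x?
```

items has length 7. The slice items[:3] selects indices [0, 1, 2] (0->1, 1->12, 2->16), giving [1, 12, 16].

[1, 12, 16]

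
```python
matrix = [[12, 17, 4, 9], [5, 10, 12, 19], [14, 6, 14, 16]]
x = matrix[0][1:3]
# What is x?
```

matrix[0] = [12, 17, 4, 9]. matrix[0] has length 4. The slice matrix[0][1:3] selects indices [1, 2] (1->17, 2->4), giving [17, 4].

[17, 4]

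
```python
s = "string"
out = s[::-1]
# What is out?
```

s has length 6. The slice s[::-1] selects indices [5, 4, 3, 2, 1, 0] (5->'g', 4->'n', 3->'i', 2->'r', 1->'t', 0->'s'), giving 'gnirts'.

'gnirts'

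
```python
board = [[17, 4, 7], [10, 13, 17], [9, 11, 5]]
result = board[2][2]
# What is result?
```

board[2] = [9, 11, 5]. Taking column 2 of that row yields 5.

5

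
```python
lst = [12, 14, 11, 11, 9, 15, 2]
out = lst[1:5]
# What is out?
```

lst has length 7. The slice lst[1:5] selects indices [1, 2, 3, 4] (1->14, 2->11, 3->11, 4->9), giving [14, 11, 11, 9].

[14, 11, 11, 9]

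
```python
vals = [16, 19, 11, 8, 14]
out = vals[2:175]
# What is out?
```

vals has length 5. The slice vals[2:175] selects indices [2, 3, 4] (2->11, 3->8, 4->14), giving [11, 8, 14].

[11, 8, 14]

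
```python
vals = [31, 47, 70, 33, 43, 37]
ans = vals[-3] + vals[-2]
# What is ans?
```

vals has length 6. Negative index -3 maps to positive index 6 + (-3) = 3. vals[3] = 33.
vals has length 6. Negative index -2 maps to positive index 6 + (-2) = 4. vals[4] = 43.
Sum: 33 + 43 = 76.

76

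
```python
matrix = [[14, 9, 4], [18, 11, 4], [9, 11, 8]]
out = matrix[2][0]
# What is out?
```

matrix[2] = [9, 11, 8]. Taking column 0 of that row yields 9.

9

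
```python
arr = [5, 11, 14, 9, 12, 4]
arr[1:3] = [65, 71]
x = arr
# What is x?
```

arr starts as [5, 11, 14, 9, 12, 4] (length 6). The slice arr[1:3] covers indices [1, 2] with values [11, 14]. Replacing that slice with [65, 71] (same length) produces [5, 65, 71, 9, 12, 4].

[5, 65, 71, 9, 12, 4]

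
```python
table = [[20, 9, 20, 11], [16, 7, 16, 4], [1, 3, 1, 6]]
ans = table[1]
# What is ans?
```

table has 3 rows. Row 1 is [16, 7, 16, 4].

[16, 7, 16, 4]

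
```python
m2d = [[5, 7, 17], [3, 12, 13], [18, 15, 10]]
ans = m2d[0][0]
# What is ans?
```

m2d[0] = [5, 7, 17]. Taking column 0 of that row yields 5.

5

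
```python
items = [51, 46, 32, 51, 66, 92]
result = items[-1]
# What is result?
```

items has length 6. Negative index -1 maps to positive index 6 + (-1) = 5. items[5] = 92.

92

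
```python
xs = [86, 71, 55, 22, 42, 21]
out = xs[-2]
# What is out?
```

xs has length 6. Negative index -2 maps to positive index 6 + (-2) = 4. xs[4] = 42.

42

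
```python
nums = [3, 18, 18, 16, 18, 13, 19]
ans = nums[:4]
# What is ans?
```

nums has length 7. The slice nums[:4] selects indices [0, 1, 2, 3] (0->3, 1->18, 2->18, 3->16), giving [3, 18, 18, 16].

[3, 18, 18, 16]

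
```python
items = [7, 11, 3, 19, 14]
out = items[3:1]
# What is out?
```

items has length 5. The slice items[3:1] resolves to an empty index range, so the result is [].

[]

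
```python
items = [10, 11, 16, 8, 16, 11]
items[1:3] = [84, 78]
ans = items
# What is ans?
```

items starts as [10, 11, 16, 8, 16, 11] (length 6). The slice items[1:3] covers indices [1, 2] with values [11, 16]. Replacing that slice with [84, 78] (same length) produces [10, 84, 78, 8, 16, 11].

[10, 84, 78, 8, 16, 11]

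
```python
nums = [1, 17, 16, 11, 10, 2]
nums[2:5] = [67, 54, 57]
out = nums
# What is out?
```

nums starts as [1, 17, 16, 11, 10, 2] (length 6). The slice nums[2:5] covers indices [2, 3, 4] with values [16, 11, 10]. Replacing that slice with [67, 54, 57] (same length) produces [1, 17, 67, 54, 57, 2].

[1, 17, 67, 54, 57, 2]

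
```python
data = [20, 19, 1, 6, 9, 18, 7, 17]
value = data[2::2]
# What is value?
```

data has length 8. The slice data[2::2] selects indices [2, 4, 6] (2->1, 4->9, 6->7), giving [1, 9, 7].

[1, 9, 7]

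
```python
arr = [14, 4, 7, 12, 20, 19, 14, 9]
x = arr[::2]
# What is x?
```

arr has length 8. The slice arr[::2] selects indices [0, 2, 4, 6] (0->14, 2->7, 4->20, 6->14), giving [14, 7, 20, 14].

[14, 7, 20, 14]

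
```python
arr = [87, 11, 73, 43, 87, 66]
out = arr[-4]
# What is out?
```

arr has length 6. Negative index -4 maps to positive index 6 + (-4) = 2. arr[2] = 73.

73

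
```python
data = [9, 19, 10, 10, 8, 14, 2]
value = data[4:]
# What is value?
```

data has length 7. The slice data[4:] selects indices [4, 5, 6] (4->8, 5->14, 6->2), giving [8, 14, 2].

[8, 14, 2]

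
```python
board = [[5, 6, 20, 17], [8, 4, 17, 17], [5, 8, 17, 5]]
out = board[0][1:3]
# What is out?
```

board[0] = [5, 6, 20, 17]. board[0] has length 4. The slice board[0][1:3] selects indices [1, 2] (1->6, 2->20), giving [6, 20].

[6, 20]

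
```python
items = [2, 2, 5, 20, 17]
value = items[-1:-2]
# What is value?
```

items has length 5. The slice items[-1:-2] resolves to an empty index range, so the result is [].

[]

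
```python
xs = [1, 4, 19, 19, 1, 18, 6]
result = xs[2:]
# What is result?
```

xs has length 7. The slice xs[2:] selects indices [2, 3, 4, 5, 6] (2->19, 3->19, 4->1, 5->18, 6->6), giving [19, 19, 1, 18, 6].

[19, 19, 1, 18, 6]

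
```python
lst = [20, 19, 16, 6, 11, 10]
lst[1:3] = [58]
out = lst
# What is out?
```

lst starts as [20, 19, 16, 6, 11, 10] (length 6). The slice lst[1:3] covers indices [1, 2] with values [19, 16]. Replacing that slice with [58] (different length) produces [20, 58, 6, 11, 10].

[20, 58, 6, 11, 10]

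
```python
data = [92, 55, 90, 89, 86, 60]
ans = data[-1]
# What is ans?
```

data has length 6. Negative index -1 maps to positive index 6 + (-1) = 5. data[5] = 60.

60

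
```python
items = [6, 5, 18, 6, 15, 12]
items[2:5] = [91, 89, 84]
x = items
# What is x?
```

items starts as [6, 5, 18, 6, 15, 12] (length 6). The slice items[2:5] covers indices [2, 3, 4] with values [18, 6, 15]. Replacing that slice with [91, 89, 84] (same length) produces [6, 5, 91, 89, 84, 12].

[6, 5, 91, 89, 84, 12]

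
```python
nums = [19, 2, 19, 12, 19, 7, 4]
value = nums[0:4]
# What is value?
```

nums has length 7. The slice nums[0:4] selects indices [0, 1, 2, 3] (0->19, 1->2, 2->19, 3->12), giving [19, 2, 19, 12].

[19, 2, 19, 12]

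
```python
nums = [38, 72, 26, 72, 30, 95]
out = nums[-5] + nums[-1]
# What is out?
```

nums has length 6. Negative index -5 maps to positive index 6 + (-5) = 1. nums[1] = 72.
nums has length 6. Negative index -1 maps to positive index 6 + (-1) = 5. nums[5] = 95.
Sum: 72 + 95 = 167.

167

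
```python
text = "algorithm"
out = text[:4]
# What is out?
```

text has length 9. The slice text[:4] selects indices [0, 1, 2, 3] (0->'a', 1->'l', 2->'g', 3->'o'), giving 'algo'.

'algo'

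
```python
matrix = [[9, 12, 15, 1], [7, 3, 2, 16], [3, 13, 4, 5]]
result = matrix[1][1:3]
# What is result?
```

matrix[1] = [7, 3, 2, 16]. matrix[1] has length 4. The slice matrix[1][1:3] selects indices [1, 2] (1->3, 2->2), giving [3, 2].

[3, 2]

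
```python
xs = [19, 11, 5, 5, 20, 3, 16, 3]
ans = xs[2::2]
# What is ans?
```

xs has length 8. The slice xs[2::2] selects indices [2, 4, 6] (2->5, 4->20, 6->16), giving [5, 20, 16].

[5, 20, 16]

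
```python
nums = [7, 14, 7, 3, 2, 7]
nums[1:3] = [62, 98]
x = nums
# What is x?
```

nums starts as [7, 14, 7, 3, 2, 7] (length 6). The slice nums[1:3] covers indices [1, 2] with values [14, 7]. Replacing that slice with [62, 98] (same length) produces [7, 62, 98, 3, 2, 7].

[7, 62, 98, 3, 2, 7]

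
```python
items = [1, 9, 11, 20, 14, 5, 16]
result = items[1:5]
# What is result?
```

items has length 7. The slice items[1:5] selects indices [1, 2, 3, 4] (1->9, 2->11, 3->20, 4->14), giving [9, 11, 20, 14].

[9, 11, 20, 14]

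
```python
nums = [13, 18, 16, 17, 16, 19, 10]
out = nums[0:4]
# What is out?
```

nums has length 7. The slice nums[0:4] selects indices [0, 1, 2, 3] (0->13, 1->18, 2->16, 3->17), giving [13, 18, 16, 17].

[13, 18, 16, 17]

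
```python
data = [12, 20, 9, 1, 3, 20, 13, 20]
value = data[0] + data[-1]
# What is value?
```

data has length 8. data[0] = 12.
data has length 8. Negative index -1 maps to positive index 8 + (-1) = 7. data[7] = 20.
Sum: 12 + 20 = 32.

32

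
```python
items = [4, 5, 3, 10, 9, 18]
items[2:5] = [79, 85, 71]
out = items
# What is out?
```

items starts as [4, 5, 3, 10, 9, 18] (length 6). The slice items[2:5] covers indices [2, 3, 4] with values [3, 10, 9]. Replacing that slice with [79, 85, 71] (same length) produces [4, 5, 79, 85, 71, 18].

[4, 5, 79, 85, 71, 18]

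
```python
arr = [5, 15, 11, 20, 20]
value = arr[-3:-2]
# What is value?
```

arr has length 5. The slice arr[-3:-2] selects indices [2] (2->11), giving [11].

[11]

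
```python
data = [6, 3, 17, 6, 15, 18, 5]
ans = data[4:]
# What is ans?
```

data has length 7. The slice data[4:] selects indices [4, 5, 6] (4->15, 5->18, 6->5), giving [15, 18, 5].

[15, 18, 5]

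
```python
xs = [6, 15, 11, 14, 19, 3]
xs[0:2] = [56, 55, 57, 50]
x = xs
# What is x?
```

xs starts as [6, 15, 11, 14, 19, 3] (length 6). The slice xs[0:2] covers indices [0, 1] with values [6, 15]. Replacing that slice with [56, 55, 57, 50] (different length) produces [56, 55, 57, 50, 11, 14, 19, 3].

[56, 55, 57, 50, 11, 14, 19, 3]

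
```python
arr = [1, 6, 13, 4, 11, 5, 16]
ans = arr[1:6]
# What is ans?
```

arr has length 7. The slice arr[1:6] selects indices [1, 2, 3, 4, 5] (1->6, 2->13, 3->4, 4->11, 5->5), giving [6, 13, 4, 11, 5].

[6, 13, 4, 11, 5]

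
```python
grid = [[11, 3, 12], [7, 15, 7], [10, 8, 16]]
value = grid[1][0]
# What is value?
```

grid[1] = [7, 15, 7]. Taking column 0 of that row yields 7.

7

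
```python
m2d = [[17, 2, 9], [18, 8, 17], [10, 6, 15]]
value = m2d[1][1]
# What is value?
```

m2d[1] = [18, 8, 17]. Taking column 1 of that row yields 8.

8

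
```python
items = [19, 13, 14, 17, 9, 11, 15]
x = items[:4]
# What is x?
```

items has length 7. The slice items[:4] selects indices [0, 1, 2, 3] (0->19, 1->13, 2->14, 3->17), giving [19, 13, 14, 17].

[19, 13, 14, 17]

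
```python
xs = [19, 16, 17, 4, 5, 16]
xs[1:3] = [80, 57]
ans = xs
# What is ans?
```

xs starts as [19, 16, 17, 4, 5, 16] (length 6). The slice xs[1:3] covers indices [1, 2] with values [16, 17]. Replacing that slice with [80, 57] (same length) produces [19, 80, 57, 4, 5, 16].

[19, 80, 57, 4, 5, 16]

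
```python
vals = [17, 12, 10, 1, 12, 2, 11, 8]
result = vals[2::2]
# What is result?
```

vals has length 8. The slice vals[2::2] selects indices [2, 4, 6] (2->10, 4->12, 6->11), giving [10, 12, 11].

[10, 12, 11]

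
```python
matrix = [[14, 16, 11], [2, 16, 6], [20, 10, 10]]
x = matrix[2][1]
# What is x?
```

matrix[2] = [20, 10, 10]. Taking column 1 of that row yields 10.

10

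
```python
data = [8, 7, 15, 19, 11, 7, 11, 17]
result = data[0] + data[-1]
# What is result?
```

data has length 8. data[0] = 8.
data has length 8. Negative index -1 maps to positive index 8 + (-1) = 7. data[7] = 17.
Sum: 8 + 17 = 25.

25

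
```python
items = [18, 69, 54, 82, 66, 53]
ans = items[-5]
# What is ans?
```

items has length 6. Negative index -5 maps to positive index 6 + (-5) = 1. items[1] = 69.

69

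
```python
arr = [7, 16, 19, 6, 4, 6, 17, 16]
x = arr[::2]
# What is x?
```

arr has length 8. The slice arr[::2] selects indices [0, 2, 4, 6] (0->7, 2->19, 4->4, 6->17), giving [7, 19, 4, 17].

[7, 19, 4, 17]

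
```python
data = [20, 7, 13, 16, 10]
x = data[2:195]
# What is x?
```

data has length 5. The slice data[2:195] selects indices [2, 3, 4] (2->13, 3->16, 4->10), giving [13, 16, 10].

[13, 16, 10]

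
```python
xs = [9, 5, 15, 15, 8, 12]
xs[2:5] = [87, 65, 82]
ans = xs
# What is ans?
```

xs starts as [9, 5, 15, 15, 8, 12] (length 6). The slice xs[2:5] covers indices [2, 3, 4] with values [15, 15, 8]. Replacing that slice with [87, 65, 82] (same length) produces [9, 5, 87, 65, 82, 12].

[9, 5, 87, 65, 82, 12]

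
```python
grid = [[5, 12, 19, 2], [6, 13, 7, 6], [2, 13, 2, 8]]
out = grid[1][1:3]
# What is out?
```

grid[1] = [6, 13, 7, 6]. grid[1] has length 4. The slice grid[1][1:3] selects indices [1, 2] (1->13, 2->7), giving [13, 7].

[13, 7]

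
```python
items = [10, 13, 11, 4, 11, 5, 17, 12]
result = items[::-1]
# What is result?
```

items has length 8. The slice items[::-1] selects indices [7, 6, 5, 4, 3, 2, 1, 0] (7->12, 6->17, 5->5, 4->11, 3->4, 2->11, 1->13, 0->10), giving [12, 17, 5, 11, 4, 11, 13, 10].

[12, 17, 5, 11, 4, 11, 13, 10]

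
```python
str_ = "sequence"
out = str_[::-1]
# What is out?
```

str_ has length 8. The slice str_[::-1] selects indices [7, 6, 5, 4, 3, 2, 1, 0] (7->'e', 6->'c', 5->'n', 4->'e', 3->'u', 2->'q', 1->'e', 0->'s'), giving 'ecneuqes'.

'ecneuqes'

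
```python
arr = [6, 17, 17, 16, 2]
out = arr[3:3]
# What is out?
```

arr has length 5. The slice arr[3:3] resolves to an empty index range, so the result is [].

[]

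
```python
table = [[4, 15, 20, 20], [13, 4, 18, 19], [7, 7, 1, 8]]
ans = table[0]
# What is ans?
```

table has 3 rows. Row 0 is [4, 15, 20, 20].

[4, 15, 20, 20]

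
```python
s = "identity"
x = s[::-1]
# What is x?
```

s has length 8. The slice s[::-1] selects indices [7, 6, 5, 4, 3, 2, 1, 0] (7->'y', 6->'t', 5->'i', 4->'t', 3->'n', 2->'e', 1->'d', 0->'i'), giving 'ytitnedi'.

'ytitnedi'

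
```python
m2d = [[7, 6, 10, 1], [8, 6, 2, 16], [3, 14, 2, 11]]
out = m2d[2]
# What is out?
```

m2d has 3 rows. Row 2 is [3, 14, 2, 11].

[3, 14, 2, 11]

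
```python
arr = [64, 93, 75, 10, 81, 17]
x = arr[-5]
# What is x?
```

arr has length 6. Negative index -5 maps to positive index 6 + (-5) = 1. arr[1] = 93.

93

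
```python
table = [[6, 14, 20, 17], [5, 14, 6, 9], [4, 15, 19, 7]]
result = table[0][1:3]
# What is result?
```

table[0] = [6, 14, 20, 17]. table[0] has length 4. The slice table[0][1:3] selects indices [1, 2] (1->14, 2->20), giving [14, 20].

[14, 20]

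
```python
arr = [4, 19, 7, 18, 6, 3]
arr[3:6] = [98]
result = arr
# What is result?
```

arr starts as [4, 19, 7, 18, 6, 3] (length 6). The slice arr[3:6] covers indices [3, 4, 5] with values [18, 6, 3]. Replacing that slice with [98] (different length) produces [4, 19, 7, 98].

[4, 19, 7, 98]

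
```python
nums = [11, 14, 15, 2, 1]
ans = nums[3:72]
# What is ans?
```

nums has length 5. The slice nums[3:72] selects indices [3, 4] (3->2, 4->1), giving [2, 1].

[2, 1]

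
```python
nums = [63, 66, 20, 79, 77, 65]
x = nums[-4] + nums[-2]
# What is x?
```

nums has length 6. Negative index -4 maps to positive index 6 + (-4) = 2. nums[2] = 20.
nums has length 6. Negative index -2 maps to positive index 6 + (-2) = 4. nums[4] = 77.
Sum: 20 + 77 = 97.

97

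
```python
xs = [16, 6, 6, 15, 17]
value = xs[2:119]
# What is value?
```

xs has length 5. The slice xs[2:119] selects indices [2, 3, 4] (2->6, 3->15, 4->17), giving [6, 15, 17].

[6, 15, 17]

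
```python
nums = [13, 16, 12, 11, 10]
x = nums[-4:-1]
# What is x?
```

nums has length 5. The slice nums[-4:-1] selects indices [1, 2, 3] (1->16, 2->12, 3->11), giving [16, 12, 11].

[16, 12, 11]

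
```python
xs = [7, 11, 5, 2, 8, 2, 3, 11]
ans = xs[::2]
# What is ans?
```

xs has length 8. The slice xs[::2] selects indices [0, 2, 4, 6] (0->7, 2->5, 4->8, 6->3), giving [7, 5, 8, 3].

[7, 5, 8, 3]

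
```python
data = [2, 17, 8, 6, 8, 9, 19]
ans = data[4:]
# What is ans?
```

data has length 7. The slice data[4:] selects indices [4, 5, 6] (4->8, 5->9, 6->19), giving [8, 9, 19].

[8, 9, 19]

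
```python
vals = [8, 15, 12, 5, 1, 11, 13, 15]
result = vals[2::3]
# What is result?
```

vals has length 8. The slice vals[2::3] selects indices [2, 5] (2->12, 5->11), giving [12, 11].

[12, 11]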